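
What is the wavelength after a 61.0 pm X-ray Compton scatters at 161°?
65.7204 pm

Using the Compton scattering formula:
λ' = λ + Δλ = λ + λ_C(1 - cos θ)

Given:
- Initial wavelength λ = 61.0 pm
- Scattering angle θ = 161°
- Compton wavelength λ_C ≈ 2.4263 pm

Calculate the shift:
Δλ = 2.4263 × (1 - cos(161°))
Δλ = 2.4263 × 1.9455
Δλ = 4.7204 pm

Final wavelength:
λ' = 61.0 + 4.7204 = 65.7204 pm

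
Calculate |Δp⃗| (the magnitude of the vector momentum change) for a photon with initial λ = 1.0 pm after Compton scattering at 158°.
7.7209e-22 kg·m/s

Photon momentum magnitude is p = h/λ.

Initial momentum:
p₀ = h/λ = 6.6261e-34/1.0000e-12 = 6.6261e-22 kg·m/s

After scattering:
λ' = λ + Δλ = 1.0 + 4.6759 = 5.6759 pm
p' = h/λ' = 6.6261e-34/5.6759e-12 = 1.1674e-22 kg·m/s

Momentum is a vector; the scattered photon's direction makes angle θ = 158° with the incident direction. The magnitude of the vector change Δp⃗ = p⃗₀ − p⃗' is found from the law of cosines:
|Δp⃗|² = p₀² + p'² − 2p₀p'cos θ
|Δp⃗|² = (6.6261e-22)² + (1.1674e-22)² − 2·6.6261e-22·1.1674e-22·cos(158°)
|Δp⃗| = 7.7209e-22 kg·m/s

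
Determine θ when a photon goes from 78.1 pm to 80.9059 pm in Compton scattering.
99.00°

First find the wavelength shift:
Δλ = λ' - λ = 80.9059 - 78.1 = 2.8059 pm

Using Δλ = λ_C(1 - cos θ), with λ_C = h/(m_e·c) ≈ 2.42631024 pm:
cos θ = 1 - Δλ/λ_C
cos θ = 1 - 2.8059/2.42631024
cos θ = -0.156447

θ = arccos(-0.156447)
θ = 99.00°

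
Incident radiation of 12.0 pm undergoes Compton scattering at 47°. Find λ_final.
12.7716 pm

Using the Compton scattering formula:
λ' = λ + Δλ = λ + λ_C(1 - cos θ)

Given:
- Initial wavelength λ = 12.0 pm
- Scattering angle θ = 47°
- Compton wavelength λ_C ≈ 2.4263 pm

Calculate the shift:
Δλ = 2.4263 × (1 - cos(47°))
Δλ = 2.4263 × 0.3180
Δλ = 0.7716 pm

Final wavelength:
λ' = 12.0 + 0.7716 = 12.7716 pm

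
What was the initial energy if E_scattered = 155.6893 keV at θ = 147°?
353.9998 keV

Convert final energy to wavelength (hc ≈ 1239.842 keV·pm):
λ' = hc/E' = 1239.842 / 155.6893 = 7.9636 pm

Calculate the Compton shift:
Δλ = λ_C(1 - cos(147°))
Δλ = 2.4263 × (1 - cos(147°))
Δλ = 4.4612 pm

Initial wavelength:
λ = λ' - Δλ = 7.9636 - 4.4612 = 3.5024 pm

Initial energy:
E = hc/λ = 1239.842 / 3.5024 = 353.9998 keV

(Intermediate values are shown rounded; full precision is carried through to the final answer.)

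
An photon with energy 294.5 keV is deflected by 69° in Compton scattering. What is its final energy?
214.9970 keV

First convert energy to wavelength:
λ = hc/E, with hc ≈ 1239.842 keV·pm (i.e. 1239.842 eV·nm)

For E = 294.5 keV = 294500 eV:
λ = 1239.842 keV·pm / 294.5 keV
λ = 4.2100 pm

Calculate the Compton shift:
Δλ = λ_C(1 - cos(69°)) = 2.4263 × 0.6416
Δλ = 1.5568 pm

Final wavelength:
λ' = 4.2100 + 1.5568 = 5.7668 pm

Final energy:
E' = hc/λ' = 1239.842 / 5.7668 = 214.9970 keV

(Intermediate values are shown rounded; full precision is carried through to the final answer.)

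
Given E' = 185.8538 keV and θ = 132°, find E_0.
472.9997 keV

Convert final energy to wavelength (hc ≈ 1239.842 keV·pm):
λ' = hc/E' = 1239.842 / 185.8538 = 6.6711 pm

Calculate the Compton shift:
Δλ = λ_C(1 - cos(132°))
Δλ = 2.4263 × (1 - cos(132°))
Δλ = 4.0498 pm

Initial wavelength:
λ = λ' - Δλ = 6.6711 - 4.0498 = 2.6212 pm

Initial energy:
E = hc/λ = 1239.842 / 2.6212 = 472.9997 keV

(Intermediate values are shown rounded; full precision is carried through to the final answer.)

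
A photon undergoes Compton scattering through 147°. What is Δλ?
4.4612 pm

Using the Compton scattering formula:
Δλ = λ_C(1 - cos θ)

where λ_C = h/(m_e·c) ≈ 2.4263 pm is the Compton wavelength of an electron.

For θ = 147°:
cos(147°) = -0.8387
1 - cos(147°) = 1.8387

Δλ = 2.4263 × 1.8387
Δλ = 4.4612 pm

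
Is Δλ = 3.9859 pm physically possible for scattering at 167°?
No, inconsistent

Calculate the expected shift for θ = 167°:

Δλ_expected = λ_C(1 - cos(167°))
Δλ_expected = 2.4263 × (1 - cos(167°))
Δλ_expected = 2.4263 × 1.9744
Δλ_expected = 4.7904 pm

Given shift: 3.9859 pm
Expected shift: 4.7904 pm
Difference: 0.8045 pm

The values do not match. The given shift corresponds to θ ≈ 130.0°, not 167°.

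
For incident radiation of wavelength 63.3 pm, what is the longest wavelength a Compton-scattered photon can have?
68.1526 pm (at θ = 180°)

The Compton shift is Δλ = λ_C(1 − cos θ).

Since cos θ ranges from −1 to 1, the factor (1 − cos θ) ranges from 0 to 2; the maximum shift occurs at θ = 180° (backscattering):
Δλ_max = 2λ_C = 2 × 2.4263 pm = 4.8526 pm

Maximum scattered wavelength:
λ'_max = λ₀ + Δλ_max = 63.3 + 4.8526 = 68.1526 pm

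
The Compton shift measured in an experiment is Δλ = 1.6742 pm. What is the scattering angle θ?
71.94°

From the Compton formula Δλ = λ_C(1 - cos θ), we can solve for θ:

cos θ = 1 - Δλ/λ_C

Given:
- Δλ = 1.6742 pm
- λ_C = h/(m_e·c) ≈ 2.42631024 pm

cos θ = 1 - 1.6742/2.42631024
cos θ = 1 - 0.690019
cos θ = 0.309981

θ = arccos(0.309981)
θ = 71.94°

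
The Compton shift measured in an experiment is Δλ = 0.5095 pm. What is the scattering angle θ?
37.81°

From the Compton formula Δλ = λ_C(1 - cos θ), we can solve for θ:

cos θ = 1 - Δλ/λ_C

Given:
- Δλ = 0.5095 pm
- λ_C = h/(m_e·c) ≈ 2.42631024 pm

cos θ = 1 - 0.5095/2.42631024
cos θ = 1 - 0.209990
cos θ = 0.790010

θ = arccos(0.790010)
θ = 37.81°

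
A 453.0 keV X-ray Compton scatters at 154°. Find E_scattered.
168.8233 keV

First convert energy to wavelength:
λ = hc/E, with hc ≈ 1239.842 keV·pm (i.e. 1239.842 eV·nm)

For E = 453.0 keV = 453000 eV:
λ = 1239.842 keV·pm / 453.0 keV
λ = 2.7370 pm

Calculate the Compton shift:
Δλ = λ_C(1 - cos(154°)) = 2.4263 × 1.8988
Δλ = 4.6071 pm

Final wavelength:
λ' = 2.7370 + 4.6071 = 7.3440 pm

Final energy:
E' = hc/λ' = 1239.842 / 7.3440 = 168.8233 keV

(Intermediate values are shown rounded; full precision is carried through to the final answer.)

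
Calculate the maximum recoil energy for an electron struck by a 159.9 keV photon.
61.5504 keV

Maximum energy transfer occurs at θ = 180° (backscattering).

Initial photon: E₀ = 159.9 keV → λ₀ = 7.7539 pm

Maximum Compton shift (at 180°):
Δλ_max = 2λ_C = 2 × 2.4263 = 4.8526 pm

Final wavelength:
λ' = 7.7539 + 4.8526 = 12.6065 pm

Minimum photon energy (maximum energy to electron):
E'_min = hc/λ' = 98.3496 keV

Maximum electron kinetic energy:
K_max = E₀ - E'_min = 159.9000 - 98.3496 = 61.5504 keV

(Intermediate values are shown rounded; full precision is carried through to the final answer.)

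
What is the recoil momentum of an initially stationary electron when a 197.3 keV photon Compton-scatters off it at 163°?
1.6383e-22 kg·m/s

The electron is initially at rest, so by conservation of momentum:
p⃗_e = p⃗₀ − p⃗'  (incident photon momentum minus scattered photon momentum)

Photon momentum magnitudes (p = h/λ = E/c):
λ₀ = hc/E₀ = 6.2840 pm → p₀ = h/λ₀ = 1.0544e-22 kg·m/s
Δλ = λ_C(1 − cos 163°) = 4.7466 pm
λ' = 11.0306 pm → p' = h/λ' = 6.0070e-23 kg·m/s

The scattered photon makes angle θ = 163° with the incident direction, so by the law of cosines:
|p⃗_e|² = p₀² + p'² − 2p₀p'cos θ
|p⃗_e|² = (1.0544e-22)² + (6.0070e-23)² − 2·1.0544e-22·6.0070e-23·cos(163°)
|p⃗_e| = 1.6383e-22 kg·m/s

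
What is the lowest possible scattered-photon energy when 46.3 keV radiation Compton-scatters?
39.1970 keV (at θ = 180°)

The scattered photon has minimum energy when its wavelength is maximum, i.e., when the Compton shift Δλ = λ_C(1 − cos θ) is maximum. This occurs at θ = 180° (backscattering), giving Δλ_max = 2λ_C = 4.8526 pm.

Initial wavelength: λ₀ = hc/E₀ = 26.7784 pm
Maximum final wavelength: λ'_max = λ₀ + 2λ_C = 26.7784 + 4.8526 = 31.6311 pm
Minimum final energy: E'_min = hc/λ'_max = 39.1970 keV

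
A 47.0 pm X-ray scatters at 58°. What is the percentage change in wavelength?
2.4267%

Calculate the Compton shift:
Δλ = λ_C(1 - cos(58°))
Δλ = 2.4263 × (1 - cos(58°))
Δλ = 2.4263 × 0.4701
Δλ = 1.1406 pm

Percentage change:
(Δλ/λ₀) × 100 = (1.1406/47.0) × 100
= 2.4267%

(Intermediate values are shown rounded; full precision is carried through to the final answer.)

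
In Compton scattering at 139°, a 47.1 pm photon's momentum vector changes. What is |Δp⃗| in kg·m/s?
2.5265e-23 kg·m/s

Photon momentum magnitude is p = h/λ.

Initial momentum:
p₀ = h/λ = 6.6261e-34/4.7100e-11 = 1.4068e-23 kg·m/s

After scattering:
λ' = λ + Δλ = 47.1 + 4.2575 = 51.3575 pm
p' = h/λ' = 6.6261e-34/5.1357e-11 = 1.2902e-23 kg·m/s

Momentum is a vector; the scattered photon's direction makes angle θ = 139° with the incident direction. The magnitude of the vector change Δp⃗ = p⃗₀ − p⃗' is found from the law of cosines:
|Δp⃗|² = p₀² + p'² − 2p₀p'cos θ
|Δp⃗|² = (1.4068e-23)² + (1.2902e-23)² − 2·1.4068e-23·1.2902e-23·cos(139°)
|Δp⃗| = 2.5265e-23 kg·m/s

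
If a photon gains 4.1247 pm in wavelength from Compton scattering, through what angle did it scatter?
134.43°

From the Compton formula Δλ = λ_C(1 - cos θ), we can solve for θ:

cos θ = 1 - Δλ/λ_C

Given:
- Δλ = 4.1247 pm
- λ_C = h/(m_e·c) ≈ 2.42631024 pm

cos θ = 1 - 4.1247/2.42631024
cos θ = 1 - 1.699989
cos θ = -0.699989

θ = arccos(-0.699989)
θ = 134.43°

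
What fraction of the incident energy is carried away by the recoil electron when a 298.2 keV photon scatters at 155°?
0.5266 (or 52.66%)

Calculate initial and final photon energies:

Initial: E₀ = 298.2 keV → λ₀ = 4.1578 pm
Compton shift: Δλ = 4.6253 pm
Final wavelength: λ' = 8.7830 pm
Final energy: E' = 141.1631 keV

Fractional energy loss:
(E₀ - E')/E₀ = (298.2000 - 141.1631)/298.2000
= 157.0369/298.2000
= 0.5266
= 52.66%

(Intermediate values are shown rounded; full precision is carried through to the final answer.)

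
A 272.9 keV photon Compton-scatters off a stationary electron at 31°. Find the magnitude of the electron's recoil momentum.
7.5846e-23 kg·m/s

The electron is initially at rest, so by conservation of momentum:
p⃗_e = p⃗₀ − p⃗'  (incident photon momentum minus scattered photon momentum)

Photon momentum magnitudes (p = h/λ = E/c):
λ₀ = hc/E₀ = 4.5432 pm → p₀ = h/λ₀ = 1.4585e-22 kg·m/s
Δλ = λ_C(1 − cos 31°) = 0.3466 pm
λ' = 4.8898 pm → p' = h/λ' = 1.3551e-22 kg·m/s

The scattered photon makes angle θ = 31° with the incident direction, so by the law of cosines:
|p⃗_e|² = p₀² + p'² − 2p₀p'cos θ
|p⃗_e|² = (1.4585e-22)² + (1.3551e-22)² − 2·1.4585e-22·1.3551e-22·cos(31°)
|p⃗_e| = 7.5846e-23 kg·m/s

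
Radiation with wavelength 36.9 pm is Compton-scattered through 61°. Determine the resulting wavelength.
38.1500 pm

Using the Compton scattering formula:
λ' = λ + Δλ = λ + λ_C(1 - cos θ)

Given:
- Initial wavelength λ = 36.9 pm
- Scattering angle θ = 61°
- Compton wavelength λ_C ≈ 2.4263 pm

Calculate the shift:
Δλ = 2.4263 × (1 - cos(61°))
Δλ = 2.4263 × 0.5152
Δλ = 1.2500 pm

Final wavelength:
λ' = 36.9 + 1.2500 = 38.1500 pm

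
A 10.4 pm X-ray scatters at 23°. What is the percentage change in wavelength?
1.8546%

Calculate the Compton shift:
Δλ = λ_C(1 - cos(23°))
Δλ = 2.4263 × (1 - cos(23°))
Δλ = 2.4263 × 0.0795
Δλ = 0.1929 pm

Percentage change:
(Δλ/λ₀) × 100 = (0.1929/10.4) × 100
= 1.8546%

(Intermediate values are shown rounded; full precision is carried through to the final answer.)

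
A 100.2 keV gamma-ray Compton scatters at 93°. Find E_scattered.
83.0605 keV

First convert energy to wavelength:
λ = hc/E, with hc ≈ 1239.842 keV·pm (i.e. 1239.842 eV·nm)

For E = 100.2 keV = 100200 eV:
λ = 1239.842 keV·pm / 100.2 keV
λ = 12.3737 pm

Calculate the Compton shift:
Δλ = λ_C(1 - cos(93°)) = 2.4263 × 1.0523
Δλ = 2.5533 pm

Final wavelength:
λ' = 12.3737 + 2.5533 = 14.9270 pm

Final energy:
E' = hc/λ' = 1239.842 / 14.9270 = 83.0605 keV

(Intermediate values are shown rounded; full precision is carried through to the final answer.)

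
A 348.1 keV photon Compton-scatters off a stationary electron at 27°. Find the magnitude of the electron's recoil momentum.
8.4783e-23 kg·m/s

The electron is initially at rest, so by conservation of momentum:
p⃗_e = p⃗₀ − p⃗'  (incident photon momentum minus scattered photon momentum)

Photon momentum magnitudes (p = h/λ = E/c):
λ₀ = hc/E₀ = 3.5617 pm → p₀ = h/λ₀ = 1.8603e-22 kg·m/s
Δλ = λ_C(1 − cos 27°) = 0.2645 pm
λ' = 3.8262 pm → p' = h/λ' = 1.7318e-22 kg·m/s

The scattered photon makes angle θ = 27° with the incident direction, so by the law of cosines:
|p⃗_e|² = p₀² + p'² − 2p₀p'cos θ
|p⃗_e|² = (1.8603e-22)² + (1.7318e-22)² − 2·1.8603e-22·1.7318e-22·cos(27°)
|p⃗_e| = 8.4783e-23 kg·m/s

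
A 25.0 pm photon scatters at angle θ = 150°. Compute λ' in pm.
29.5276 pm

Using the Compton scattering formula:
λ' = λ + Δλ = λ + λ_C(1 - cos θ)

Given:
- Initial wavelength λ = 25.0 pm
- Scattering angle θ = 150°
- Compton wavelength λ_C ≈ 2.4263 pm

Calculate the shift:
Δλ = 2.4263 × (1 - cos(150°))
Δλ = 2.4263 × 1.8660
Δλ = 4.5276 pm

Final wavelength:
λ' = 25.0 + 4.5276 = 29.5276 pm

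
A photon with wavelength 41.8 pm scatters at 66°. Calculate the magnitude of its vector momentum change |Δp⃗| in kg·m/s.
1.6985e-23 kg·m/s

Photon momentum magnitude is p = h/λ.

Initial momentum:
p₀ = h/λ = 6.6261e-34/4.1800e-11 = 1.5852e-23 kg·m/s

After scattering:
λ' = λ + Δλ = 41.8 + 1.4394 = 43.2394 pm
p' = h/λ' = 6.6261e-34/4.3239e-11 = 1.5324e-23 kg·m/s

Momentum is a vector; the scattered photon's direction makes angle θ = 66° with the incident direction. The magnitude of the vector change Δp⃗ = p⃗₀ − p⃗' is found from the law of cosines:
|Δp⃗|² = p₀² + p'² − 2p₀p'cos θ
|Δp⃗|² = (1.5852e-23)² + (1.5324e-23)² − 2·1.5852e-23·1.5324e-23·cos(66°)
|Δp⃗| = 1.6985e-23 kg·m/s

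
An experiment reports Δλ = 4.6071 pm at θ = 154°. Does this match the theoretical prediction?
Yes, consistent

Calculate the expected shift for θ = 154°:

Δλ_expected = λ_C(1 - cos(154°))
Δλ_expected = 2.4263 × (1 - cos(154°))
Δλ_expected = 2.4263 × 1.8988
Δλ_expected = 4.6071 pm

Given shift: 4.6071 pm
Expected shift: 4.6071 pm
Difference: 0.0000 pm

The values match. This is consistent with Compton scattering at the stated angle.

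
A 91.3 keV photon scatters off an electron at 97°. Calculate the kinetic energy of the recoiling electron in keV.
15.2448 keV

By energy conservation: K_e = E_initial - E_final

First find the scattered photon energy:
Initial wavelength: λ = hc/E = 13.5799 pm
Compton shift: Δλ = λ_C(1 - cos(97°)) = 2.7220 pm
Final wavelength: λ' = 13.5799 + 2.7220 = 16.3019 pm
Final photon energy: E' = hc/λ' = 76.0552 keV

Electron kinetic energy:
K_e = E - E' = 91.3000 - 76.0552 = 15.2448 keV

(Intermediate values are shown rounded; full precision is carried through to the final answer.)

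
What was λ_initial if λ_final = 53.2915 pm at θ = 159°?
48.6000 pm

From λ' = λ + Δλ, we have λ = λ' - Δλ

First calculate the Compton shift:
Δλ = λ_C(1 - cos θ)
Δλ = 2.4263 × (1 - cos(159°))
Δλ = 2.4263 × 1.9336
Δλ = 4.6915 pm

Initial wavelength:
λ = λ' - Δλ
λ = 53.2915 - 4.6915
λ = 48.6000 pm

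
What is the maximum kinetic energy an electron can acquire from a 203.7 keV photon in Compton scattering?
90.3609 keV

Maximum energy transfer occurs at θ = 180° (backscattering).

Initial photon: E₀ = 203.7 keV → λ₀ = 6.0866 pm

Maximum Compton shift (at 180°):
Δλ_max = 2λ_C = 2 × 2.4263 = 4.8526 pm

Final wavelength:
λ' = 6.0866 + 4.8526 = 10.9392 pm

Minimum photon energy (maximum energy to electron):
E'_min = hc/λ' = 113.3391 keV

Maximum electron kinetic energy:
K_max = E₀ - E'_min = 203.7000 - 113.3391 = 90.3609 keV

(Intermediate values are shown rounded; full precision is carried through to the final answer.)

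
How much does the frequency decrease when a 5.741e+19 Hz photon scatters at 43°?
6.371e+18 Hz (decrease)

Convert frequency to wavelength (c = 299792458 m/s):
λ₀ = c/f₀ = 299792458/5.741e+19 = 5.2219554e-12 m = 5.2220 pm

Calculate Compton shift:
Δλ = λ_C(1 - cos(43°)) = 0.6518 pm

Final wavelength:
λ' = λ₀ + Δλ = 5.2220 + 0.6518 = 5.8738 pm

Final frequency:
f' = c/λ' = 299792458/5.8737746e-12 = 5.1039149e+19 Hz

Frequency shift (decrease):
Δf = f₀ - f' = 5.741e+19 - 5.1039149e+19 = 6.371e+18 Hz

(Intermediate values are shown rounded; full precision is carried through to the final answer.)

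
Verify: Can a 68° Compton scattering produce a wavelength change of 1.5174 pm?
Yes, consistent

Calculate the expected shift for θ = 68°:

Δλ_expected = λ_C(1 - cos(68°))
Δλ_expected = 2.4263 × (1 - cos(68°))
Δλ_expected = 2.4263 × 0.6254
Δλ_expected = 1.5174 pm

Given shift: 1.5174 pm
Expected shift: 1.5174 pm
Difference: 0.0000 pm

The values match. This is consistent with Compton scattering at the stated angle.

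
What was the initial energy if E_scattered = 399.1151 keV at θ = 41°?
493.7000 keV

Convert final energy to wavelength (hc ≈ 1239.842 keV·pm):
λ' = hc/E' = 1239.842 / 399.1151 = 3.1065 pm

Calculate the Compton shift:
Δλ = λ_C(1 - cos(41°))
Δλ = 2.4263 × (1 - cos(41°))
Δλ = 0.5952 pm

Initial wavelength:
λ = λ' - Δλ = 3.1065 - 0.5952 = 2.5113 pm

Initial energy:
E = hc/λ = 1239.842 / 2.5113 = 493.7000 keV

(Intermediate values are shown rounded; full precision is carried through to the final answer.)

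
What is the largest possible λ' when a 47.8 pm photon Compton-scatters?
52.6526 pm (at θ = 180°)

The Compton shift is Δλ = λ_C(1 − cos θ).

Since cos θ ranges from −1 to 1, the factor (1 − cos θ) ranges from 0 to 2; the maximum shift occurs at θ = 180° (backscattering):
Δλ_max = 2λ_C = 2 × 2.4263 pm = 4.8526 pm

Maximum scattered wavelength:
λ'_max = λ₀ + Δλ_max = 47.8 + 4.8526 = 52.6526 pm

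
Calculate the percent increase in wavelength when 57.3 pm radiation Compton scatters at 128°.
6.8414%

Calculate the Compton shift:
Δλ = λ_C(1 - cos(128°))
Δλ = 2.4263 × (1 - cos(128°))
Δλ = 2.4263 × 1.6157
Δλ = 3.9201 pm

Percentage change:
(Δλ/λ₀) × 100 = (3.9201/57.3) × 100
= 6.8414%

(Intermediate values are shown rounded; full precision is carried through to the final answer.)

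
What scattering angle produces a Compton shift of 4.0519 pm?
132.07°

From the Compton formula Δλ = λ_C(1 - cos θ), we can solve for θ:

cos θ = 1 - Δλ/λ_C

Given:
- Δλ = 4.0519 pm
- λ_C = h/(m_e·c) ≈ 2.42631024 pm

cos θ = 1 - 4.0519/2.42631024
cos θ = 1 - 1.669984
cos θ = -0.669984

θ = arccos(-0.669984)
θ = 132.07°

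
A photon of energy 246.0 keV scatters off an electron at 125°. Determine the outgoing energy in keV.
139.9687 keV

First convert energy to wavelength:
λ = hc/E, with hc ≈ 1239.842 keV·pm (i.e. 1239.842 eV·nm)

For E = 246.0 keV = 246000 eV:
λ = 1239.842 keV·pm / 246.0 keV
λ = 5.0400 pm

Calculate the Compton shift:
Δλ = λ_C(1 - cos(125°)) = 2.4263 × 1.5736
Δλ = 3.8180 pm

Final wavelength:
λ' = 5.0400 + 3.8180 = 8.8580 pm

Final energy:
E' = hc/λ' = 1239.842 / 8.8580 = 139.9687 keV

(Intermediate values are shown rounded; full precision is carried through to the final answer.)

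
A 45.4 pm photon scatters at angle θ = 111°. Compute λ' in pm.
48.6958 pm

Using the Compton scattering formula:
λ' = λ + Δλ = λ + λ_C(1 - cos θ)

Given:
- Initial wavelength λ = 45.4 pm
- Scattering angle θ = 111°
- Compton wavelength λ_C ≈ 2.4263 pm

Calculate the shift:
Δλ = 2.4263 × (1 - cos(111°))
Δλ = 2.4263 × 1.3584
Δλ = 3.2958 pm

Final wavelength:
λ' = 45.4 + 3.2958 = 48.6958 pm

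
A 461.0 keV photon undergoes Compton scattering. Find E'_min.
164.3899 keV (at θ = 180°)

The scattered photon has minimum energy when its wavelength is maximum, i.e., when the Compton shift Δλ = λ_C(1 − cos θ) is maximum. This occurs at θ = 180° (backscattering), giving Δλ_max = 2λ_C = 4.8526 pm.

Initial wavelength: λ₀ = hc/E₀ = 2.6895 pm
Maximum final wavelength: λ'_max = λ₀ + 2λ_C = 2.6895 + 4.8526 = 7.5421 pm
Minimum final energy: E'_min = hc/λ'_max = 164.3899 keV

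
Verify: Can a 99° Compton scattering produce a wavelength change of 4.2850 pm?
No, inconsistent

Calculate the expected shift for θ = 99°:

Δλ_expected = λ_C(1 - cos(99°))
Δλ_expected = 2.4263 × (1 - cos(99°))
Δλ_expected = 2.4263 × 1.1564
Δλ_expected = 2.8059 pm

Given shift: 4.2850 pm
Expected shift: 2.8059 pm
Difference: 1.4791 pm

The values do not match. The given shift corresponds to θ ≈ 140.0°, not 99°.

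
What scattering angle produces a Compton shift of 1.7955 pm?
74.93°

From the Compton formula Δλ = λ_C(1 - cos θ), we can solve for θ:

cos θ = 1 - Δλ/λ_C

Given:
- Δλ = 1.7955 pm
- λ_C = h/(m_e·c) ≈ 2.42631024 pm

cos θ = 1 - 1.7955/2.42631024
cos θ = 1 - 0.740013
cos θ = 0.259987

θ = arccos(0.259987)
θ = 74.93°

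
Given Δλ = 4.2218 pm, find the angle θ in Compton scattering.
137.73°

From the Compton formula Δλ = λ_C(1 - cos θ), we can solve for θ:

cos θ = 1 - Δλ/λ_C

Given:
- Δλ = 4.2218 pm
- λ_C = h/(m_e·c) ≈ 2.42631024 pm

cos θ = 1 - 4.2218/2.42631024
cos θ = 1 - 1.740008
cos θ = -0.740008

θ = arccos(-0.740008)
θ = 137.73°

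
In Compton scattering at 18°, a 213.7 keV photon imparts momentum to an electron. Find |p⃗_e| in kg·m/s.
3.5446e-23 kg·m/s

The electron is initially at rest, so by conservation of momentum:
p⃗_e = p⃗₀ − p⃗'  (incident photon momentum minus scattered photon momentum)

Photon momentum magnitudes (p = h/λ = E/c):
λ₀ = hc/E₀ = 5.8018 pm → p₀ = h/λ₀ = 1.1421e-22 kg·m/s
Δλ = λ_C(1 − cos 18°) = 0.1188 pm
λ' = 5.9205 pm → p' = h/λ' = 1.1192e-22 kg·m/s

The scattered photon makes angle θ = 18° with the incident direction, so by the law of cosines:
|p⃗_e|² = p₀² + p'² − 2p₀p'cos θ
|p⃗_e|² = (1.1421e-22)² + (1.1192e-22)² − 2·1.1421e-22·1.1192e-22·cos(18°)
|p⃗_e| = 3.5446e-23 kg·m/s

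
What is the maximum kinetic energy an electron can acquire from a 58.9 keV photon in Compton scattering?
11.0344 keV

Maximum energy transfer occurs at θ = 180° (backscattering).

Initial photon: E₀ = 58.9 keV → λ₀ = 21.0499 pm

Maximum Compton shift (at 180°):
Δλ_max = 2λ_C = 2 × 2.4263 = 4.8526 pm

Final wavelength:
λ' = 21.0499 + 4.8526 = 25.9026 pm

Minimum photon energy (maximum energy to electron):
E'_min = hc/λ' = 47.8656 keV

Maximum electron kinetic energy:
K_max = E₀ - E'_min = 58.9000 - 47.8656 = 11.0344 keV

(Intermediate values are shown rounded; full precision is carried through to the final answer.)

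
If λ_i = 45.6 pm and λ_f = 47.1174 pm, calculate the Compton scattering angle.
68.00°

First find the wavelength shift:
Δλ = λ' - λ = 47.1174 - 45.6 = 1.5174 pm

Using Δλ = λ_C(1 - cos θ), with λ_C = h/(m_e·c) ≈ 2.42631024 pm:
cos θ = 1 - Δλ/λ_C
cos θ = 1 - 1.5174/2.42631024
cos θ = 0.374606

θ = arccos(0.374606)
θ = 68.00°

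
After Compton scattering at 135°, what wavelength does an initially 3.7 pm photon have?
7.8420 pm

Using the Compton formula: λ' = λ + λ_C(1 − cos θ)

For θ = 135°, cos θ = -√2/2 (exact) ≈ -0.7071, so:
1 − cos 135° = 1 − (-√2/2) ≈ 1.7071

Δλ = λ_C × 1.7071 = 2.4263 × 1.7071 = 4.1420 pm

λ' = 3.7 + 4.1420 = 7.8420 pm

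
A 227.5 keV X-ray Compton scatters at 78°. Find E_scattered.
168.1893 keV

First convert energy to wavelength:
λ = hc/E, with hc ≈ 1239.842 keV·pm (i.e. 1239.842 eV·nm)

For E = 227.5 keV = 227500 eV:
λ = 1239.842 keV·pm / 227.5 keV
λ = 5.4499 pm

Calculate the Compton shift:
Δλ = λ_C(1 - cos(78°)) = 2.4263 × 0.7921
Δλ = 1.9219 pm

Final wavelength:
λ' = 5.4499 + 1.9219 = 7.3717 pm

Final energy:
E' = hc/λ' = 1239.842 / 7.3717 = 168.1893 keV

(Intermediate values are shown rounded; full precision is carried through to the final answer.)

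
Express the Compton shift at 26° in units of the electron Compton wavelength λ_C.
0.1012 λ_C

The Compton shift formula is:
Δλ = λ_C(1 - cos θ)

Dividing both sides by λ_C:
Δλ/λ_C = 1 - cos θ

For θ = 26°:
Δλ/λ_C = 1 - cos(26°)
Δλ/λ_C = 1 - 0.8988
Δλ/λ_C = 0.1012

This means the shift is 0.1012 × λ_C = 0.2456 pm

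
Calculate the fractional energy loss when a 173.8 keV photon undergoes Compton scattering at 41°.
0.0770 (or 7.70%)

Calculate initial and final photon energies:

Initial: E₀ = 173.8 keV → λ₀ = 7.1337 pm
Compton shift: Δλ = 0.5952 pm
Final wavelength: λ' = 7.7289 pm
Final energy: E' = 160.4168 keV

Fractional energy loss:
(E₀ - E')/E₀ = (173.8000 - 160.4168)/173.8000
= 13.3832/173.8000
= 0.0770
= 7.70%

(Intermediate values are shown rounded; full precision is carried through to the final answer.)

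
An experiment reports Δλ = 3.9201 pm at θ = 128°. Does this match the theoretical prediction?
Yes, consistent

Calculate the expected shift for θ = 128°:

Δλ_expected = λ_C(1 - cos(128°))
Δλ_expected = 2.4263 × (1 - cos(128°))
Δλ_expected = 2.4263 × 1.6157
Δλ_expected = 3.9201 pm

Given shift: 3.9201 pm
Expected shift: 3.9201 pm
Difference: 0.0000 pm

The values match. This is consistent with Compton scattering at the stated angle.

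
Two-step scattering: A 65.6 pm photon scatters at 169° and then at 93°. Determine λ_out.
72.9613 pm

Apply Compton shift twice:

First scattering at θ₁ = 169°:
Δλ₁ = λ_C(1 - cos(169°))
Δλ₁ = 2.4263 × 1.9816
Δλ₁ = 4.8080 pm

After first scattering:
λ₁ = 65.6 + 4.8080 = 70.4080 pm

Second scattering at θ₂ = 93°:
Δλ₂ = λ_C(1 - cos(93°))
Δλ₂ = 2.4263 × 1.0523
Δλ₂ = 2.5533 pm

Final wavelength:
λ₂ = 70.4080 + 2.5533 = 72.9613 pm

Total shift: Δλ_total = 4.8080 + 2.5533 = 7.3613 pm

(Intermediate values are shown rounded; full precision is carried through to the final answer.)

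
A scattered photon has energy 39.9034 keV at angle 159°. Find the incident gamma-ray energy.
47.0000 keV

Convert final energy to wavelength (hc ≈ 1239.842 keV·pm):
λ' = hc/E' = 1239.842 / 39.9034 = 31.0711 pm

Calculate the Compton shift:
Δλ = λ_C(1 - cos(159°))
Δλ = 2.4263 × (1 - cos(159°))
Δλ = 4.6915 pm

Initial wavelength:
λ = λ' - Δλ = 31.0711 - 4.6915 = 26.3796 pm

Initial energy:
E = hc/λ = 1239.842 / 26.3796 = 47.0000 keV

(Intermediate values are shown rounded; full precision is carried through to the final answer.)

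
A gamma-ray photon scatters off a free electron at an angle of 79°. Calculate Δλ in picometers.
1.9633 pm

Using the Compton scattering formula:
Δλ = λ_C(1 - cos θ)

where λ_C = h/(m_e·c) ≈ 2.4263 pm is the Compton wavelength of an electron.

For θ = 79°:
cos(79°) = 0.1908
1 - cos(79°) = 0.8092

Δλ = 2.4263 × 0.8092
Δλ = 1.9633 pm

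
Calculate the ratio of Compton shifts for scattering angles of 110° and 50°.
110° produces the larger shift by a factor of 3.757

Calculate both shifts using Δλ = λ_C(1 - cos θ):

For θ₁ = 50°:
Δλ₁ = 2.4263 × (1 - cos(50°))
Δλ₁ = 2.4263 × 0.3572
Δλ₁ = 0.8667 pm

For θ₂ = 110°:
Δλ₂ = 2.4263 × (1 - cos(110°))
Δλ₂ = 2.4263 × 1.3420
Δλ₂ = 3.2562 pm

The 110° angle produces the larger shift.
Ratio: 3.2562/0.8667 = 3.757

(Intermediate values are shown rounded; full precision is carried through to the final answer.)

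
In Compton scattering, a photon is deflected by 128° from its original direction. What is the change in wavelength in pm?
3.9201 pm

Using the Compton scattering formula:
Δλ = λ_C(1 - cos θ)

where λ_C = h/(m_e·c) ≈ 2.4263 pm is the Compton wavelength of an electron.

For θ = 128°:
cos(128°) = -0.6157
1 - cos(128°) = 1.6157

Δλ = 2.4263 × 1.6157
Δλ = 3.9201 pm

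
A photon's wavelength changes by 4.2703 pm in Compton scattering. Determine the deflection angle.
139.46°

From the Compton formula Δλ = λ_C(1 - cos θ), we can solve for θ:

cos θ = 1 - Δλ/λ_C

Given:
- Δλ = 4.2703 pm
- λ_C = h/(m_e·c) ≈ 2.42631024 pm

cos θ = 1 - 4.2703/2.42631024
cos θ = 1 - 1.759998
cos θ = -0.759998

θ = arccos(-0.759998)
θ = 139.46°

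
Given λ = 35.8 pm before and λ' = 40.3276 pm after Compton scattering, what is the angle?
150.00°

First find the wavelength shift:
Δλ = λ' - λ = 40.3276 - 35.8 = 4.5276 pm

Using Δλ = λ_C(1 - cos θ), with λ_C = h/(m_e·c) ≈ 2.42631024 pm:
cos θ = 1 - Δλ/λ_C
cos θ = 1 - 4.5276/2.42631024
cos θ = -0.866043

θ = arccos(-0.866043)
θ = 150.00°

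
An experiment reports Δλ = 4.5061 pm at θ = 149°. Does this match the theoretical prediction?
Yes, consistent

Calculate the expected shift for θ = 149°:

Δλ_expected = λ_C(1 - cos(149°))
Δλ_expected = 2.4263 × (1 - cos(149°))
Δλ_expected = 2.4263 × 1.8572
Δλ_expected = 4.5061 pm

Given shift: 4.5061 pm
Expected shift: 4.5061 pm
Difference: 0.0000 pm

The values match. This is consistent with Compton scattering at the stated angle.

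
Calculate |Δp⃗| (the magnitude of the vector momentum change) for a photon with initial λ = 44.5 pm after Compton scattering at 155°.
2.7707e-23 kg·m/s

Photon momentum magnitude is p = h/λ.

Initial momentum:
p₀ = h/λ = 6.6261e-34/4.4500e-11 = 1.4890e-23 kg·m/s

After scattering:
λ' = λ + Δλ = 44.5 + 4.6253 = 49.1253 pm
p' = h/λ' = 6.6261e-34/4.9125e-11 = 1.3488e-23 kg·m/s

Momentum is a vector; the scattered photon's direction makes angle θ = 155° with the incident direction. The magnitude of the vector change Δp⃗ = p⃗₀ − p⃗' is found from the law of cosines:
|Δp⃗|² = p₀² + p'² − 2p₀p'cos θ
|Δp⃗|² = (1.4890e-23)² + (1.3488e-23)² − 2·1.4890e-23·1.3488e-23·cos(155°)
|Δp⃗| = 2.7707e-23 kg·m/s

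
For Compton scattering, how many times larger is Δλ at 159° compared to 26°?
159° produces the larger shift by a factor of 19.105

Calculate both shifts using Δλ = λ_C(1 - cos θ):

For θ₁ = 26°:
Δλ₁ = 2.4263 × (1 - cos(26°))
Δλ₁ = 2.4263 × 0.1012
Δλ₁ = 0.2456 pm

For θ₂ = 159°:
Δλ₂ = 2.4263 × (1 - cos(159°))
Δλ₂ = 2.4263 × 1.9336
Δλ₂ = 4.6915 pm

The 159° angle produces the larger shift.
Ratio: 4.6915/0.2456 = 19.105

(Intermediate values are shown rounded; full precision is carried through to the final answer.)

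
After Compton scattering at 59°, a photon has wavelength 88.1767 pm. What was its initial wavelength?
87.0000 pm

From λ' = λ + Δλ, we have λ = λ' - Δλ

First calculate the Compton shift:
Δλ = λ_C(1 - cos θ)
Δλ = 2.4263 × (1 - cos(59°))
Δλ = 2.4263 × 0.4850
Δλ = 1.1767 pm

Initial wavelength:
λ = λ' - Δλ
λ = 88.1767 - 1.1767
λ = 87.0000 pm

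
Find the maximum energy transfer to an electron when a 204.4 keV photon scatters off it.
90.8445 keV

Maximum energy transfer occurs at θ = 180° (backscattering).

Initial photon: E₀ = 204.4 keV → λ₀ = 6.0658 pm

Maximum Compton shift (at 180°):
Δλ_max = 2λ_C = 2 × 2.4263 = 4.8526 pm

Final wavelength:
λ' = 6.0658 + 4.8526 = 10.9184 pm

Minimum photon energy (maximum energy to electron):
E'_min = hc/λ' = 113.5555 keV

Maximum electron kinetic energy:
K_max = E₀ - E'_min = 204.4000 - 113.5555 = 90.8445 keV

(Intermediate values are shown rounded; full precision is carried through to the final answer.)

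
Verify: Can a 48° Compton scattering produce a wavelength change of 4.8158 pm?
No, inconsistent

Calculate the expected shift for θ = 48°:

Δλ_expected = λ_C(1 - cos(48°))
Δλ_expected = 2.4263 × (1 - cos(48°))
Δλ_expected = 2.4263 × 0.3309
Δλ_expected = 0.8028 pm

Given shift: 4.8158 pm
Expected shift: 0.8028 pm
Difference: 4.0130 pm

The values do not match. The given shift corresponds to θ ≈ 170.0°, not 48°.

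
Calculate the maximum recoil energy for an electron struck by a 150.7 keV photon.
55.9097 keV

Maximum energy transfer occurs at θ = 180° (backscattering).

Initial photon: E₀ = 150.7 keV → λ₀ = 8.2272 pm

Maximum Compton shift (at 180°):
Δλ_max = 2λ_C = 2 × 2.4263 = 4.8526 pm

Final wavelength:
λ' = 8.2272 + 4.8526 = 13.0798 pm

Minimum photon energy (maximum energy to electron):
E'_min = hc/λ' = 94.7903 keV

Maximum electron kinetic energy:
K_max = E₀ - E'_min = 150.7000 - 94.7903 = 55.9097 keV

(Intermediate values are shown rounded; full precision is carried through to the final answer.)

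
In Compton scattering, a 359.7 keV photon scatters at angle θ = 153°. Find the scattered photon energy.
154.3043 keV

First convert energy to wavelength:
λ = hc/E, with hc ≈ 1239.842 keV·pm (i.e. 1239.842 eV·nm)

For E = 359.7 keV = 359700 eV:
λ = 1239.842 keV·pm / 359.7 keV
λ = 3.4469 pm

Calculate the Compton shift:
Δλ = λ_C(1 - cos(153°)) = 2.4263 × 1.8910
Δλ = 4.5882 pm

Final wavelength:
λ' = 3.4469 + 4.5882 = 8.0350 pm

Final energy:
E' = hc/λ' = 1239.842 / 8.0350 = 154.3043 keV

(Intermediate values are shown rounded; full precision is carried through to the final answer.)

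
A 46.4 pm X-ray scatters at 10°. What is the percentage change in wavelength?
0.0794%

Calculate the Compton shift:
Δλ = λ_C(1 - cos(10°))
Δλ = 2.4263 × (1 - cos(10°))
Δλ = 2.4263 × 0.0152
Δλ = 0.0369 pm

Percentage change:
(Δλ/λ₀) × 100 = (0.0369/46.4) × 100
= 0.0794%

(Intermediate values are shown rounded; full precision is carried through to the final answer.)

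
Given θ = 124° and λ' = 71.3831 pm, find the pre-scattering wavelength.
67.6000 pm

From λ' = λ + Δλ, we have λ = λ' - Δλ

First calculate the Compton shift:
Δλ = λ_C(1 - cos θ)
Δλ = 2.4263 × (1 - cos(124°))
Δλ = 2.4263 × 1.5592
Δλ = 3.7831 pm

Initial wavelength:
λ = λ' - Δλ
λ = 71.3831 - 3.7831
λ = 67.6000 pm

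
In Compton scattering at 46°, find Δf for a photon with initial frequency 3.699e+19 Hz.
3.098e+18 Hz (decrease)

Convert frequency to wavelength (c = 299792458 m/s):
λ₀ = c/f₀ = 299792458/3.699e+19 = 8.1046893e-12 m = 8.1047 pm

Calculate Compton shift:
Δλ = λ_C(1 - cos(46°)) = 0.7409 pm

Final wavelength:
λ' = λ₀ + Δλ = 8.1047 + 0.7409 = 8.8455 pm

Final frequency:
f' = c/λ' = 299792458/8.8455428e-12 = 3.3891923e+19 Hz

Frequency shift (decrease):
Δf = f₀ - f' = 3.699e+19 - 3.3891923e+19 = 3.098e+18 Hz

(Intermediate values are shown rounded; full precision is carried through to the final answer.)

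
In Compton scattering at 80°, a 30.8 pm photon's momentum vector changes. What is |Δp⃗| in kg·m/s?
2.6831e-23 kg·m/s

Photon momentum magnitude is p = h/λ.

Initial momentum:
p₀ = h/λ = 6.6261e-34/3.0800e-11 = 2.1513e-23 kg·m/s

After scattering:
λ' = λ + Δλ = 30.8 + 2.0050 = 32.8050 pm
p' = h/λ' = 6.6261e-34/3.2805e-11 = 2.0198e-23 kg·m/s

Momentum is a vector; the scattered photon's direction makes angle θ = 80° with the incident direction. The magnitude of the vector change Δp⃗ = p⃗₀ − p⃗' is found from the law of cosines:
|Δp⃗|² = p₀² + p'² − 2p₀p'cos θ
|Δp⃗|² = (2.1513e-23)² + (2.0198e-23)² − 2·2.1513e-23·2.0198e-23·cos(80°)
|Δp⃗| = 2.6831e-23 kg·m/s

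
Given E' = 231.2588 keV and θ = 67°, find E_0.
319.3001 keV

Convert final energy to wavelength (hc ≈ 1239.842 keV·pm):
λ' = hc/E' = 1239.842 / 231.2588 = 5.3613 pm

Calculate the Compton shift:
Δλ = λ_C(1 - cos(67°))
Δλ = 2.4263 × (1 - cos(67°))
Δλ = 1.4783 pm

Initial wavelength:
λ = λ' - Δλ = 5.3613 - 1.4783 = 3.8830 pm

Initial energy:
E = hc/λ = 1239.842 / 3.8830 = 319.3001 keV

(Intermediate values are shown rounded; full precision is carried through to the final answer.)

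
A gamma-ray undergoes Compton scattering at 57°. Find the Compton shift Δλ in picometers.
1.1048 pm

Using the Compton scattering formula:
Δλ = λ_C(1 - cos θ)

where λ_C = h/(m_e·c) ≈ 2.4263 pm is the Compton wavelength of an electron.

For θ = 57°:
cos(57°) = 0.5446
1 - cos(57°) = 0.4554

Δλ = 2.4263 × 0.4554
Δλ = 1.1048 pm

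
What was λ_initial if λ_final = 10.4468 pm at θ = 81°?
8.4000 pm

From λ' = λ + Δλ, we have λ = λ' - Δλ

First calculate the Compton shift:
Δλ = λ_C(1 - cos θ)
Δλ = 2.4263 × (1 - cos(81°))
Δλ = 2.4263 × 0.8436
Δλ = 2.0468 pm

Initial wavelength:
λ = λ' - Δλ
λ = 10.4468 - 2.0468
λ = 8.4000 pm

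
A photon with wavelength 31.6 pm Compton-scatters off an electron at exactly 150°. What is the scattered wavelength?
36.1276 pm

Using the Compton formula: λ' = λ + λ_C(1 − cos θ)

For θ = 150°, cos θ = -√3/2 (exact) ≈ -0.8660, so:
1 − cos 150° = 1 − (-√3/2) ≈ 1.8660

Δλ = λ_C × 1.8660 = 2.4263 × 1.8660 = 4.5276 pm

λ' = 31.6 + 4.5276 = 36.1276 pm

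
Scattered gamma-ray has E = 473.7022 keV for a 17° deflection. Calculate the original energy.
493.7000 keV

Convert final energy to wavelength (hc ≈ 1239.842 keV·pm):
λ' = hc/E' = 1239.842 / 473.7022 = 2.6173 pm

Calculate the Compton shift:
Δλ = λ_C(1 - cos(17°))
Δλ = 2.4263 × (1 - cos(17°))
Δλ = 0.1060 pm

Initial wavelength:
λ = λ' - Δλ = 2.6173 - 0.1060 = 2.5113 pm

Initial energy:
E = hc/λ = 1239.842 / 2.5113 = 493.7000 keV

(Intermediate values are shown rounded; full precision is carried through to the final answer.)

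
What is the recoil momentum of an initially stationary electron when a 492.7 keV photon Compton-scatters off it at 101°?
3.1093e-22 kg·m/s

The electron is initially at rest, so by conservation of momentum:
p⃗_e = p⃗₀ − p⃗'  (incident photon momentum minus scattered photon momentum)

Photon momentum magnitudes (p = h/λ = E/c):
λ₀ = hc/E₀ = 2.5164 pm → p₀ = h/λ₀ = 2.6331e-22 kg·m/s
Δλ = λ_C(1 − cos 101°) = 2.8893 pm
λ' = 5.4057 pm → p' = h/λ' = 1.2258e-22 kg·m/s

The scattered photon makes angle θ = 101° with the incident direction, so by the law of cosines:
|p⃗_e|² = p₀² + p'² − 2p₀p'cos θ
|p⃗_e|² = (2.6331e-22)² + (1.2258e-22)² − 2·2.6331e-22·1.2258e-22·cos(101°)
|p⃗_e| = 3.1093e-22 kg·m/s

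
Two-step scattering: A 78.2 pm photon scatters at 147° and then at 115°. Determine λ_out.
86.1129 pm

Apply Compton shift twice:

First scattering at θ₁ = 147°:
Δλ₁ = λ_C(1 - cos(147°))
Δλ₁ = 2.4263 × 1.8387
Δλ₁ = 4.4612 pm

After first scattering:
λ₁ = 78.2 + 4.4612 = 82.6612 pm

Second scattering at θ₂ = 115°:
Δλ₂ = λ_C(1 - cos(115°))
Δλ₂ = 2.4263 × 1.4226
Δλ₂ = 3.4517 pm

Final wavelength:
λ₂ = 82.6612 + 3.4517 = 86.1129 pm

Total shift: Δλ_total = 4.4612 + 3.4517 = 7.9129 pm

(Intermediate values are shown rounded; full precision is carried through to the final answer.)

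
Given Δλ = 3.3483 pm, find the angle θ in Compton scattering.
112.33°

From the Compton formula Δλ = λ_C(1 - cos θ), we can solve for θ:

cos θ = 1 - Δλ/λ_C

Given:
- Δλ = 3.3483 pm
- λ_C = h/(m_e·c) ≈ 2.42631024 pm

cos θ = 1 - 3.3483/2.42631024
cos θ = 1 - 1.379997
cos θ = -0.379997

θ = arccos(-0.379997)
θ = 112.33°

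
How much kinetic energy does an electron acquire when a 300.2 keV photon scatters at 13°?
4.4531 keV

By energy conservation: K_e = E_initial - E_final

First find the scattered photon energy:
Initial wavelength: λ = hc/E = 4.1301 pm
Compton shift: Δλ = λ_C(1 - cos(13°)) = 0.0622 pm
Final wavelength: λ' = 4.1301 + 0.0622 = 4.1922 pm
Final photon energy: E' = hc/λ' = 295.7469 keV

Electron kinetic energy:
K_e = E - E' = 300.2000 - 295.7469 = 4.4531 keV

(Intermediate values are shown rounded; full precision is carried through to the final answer.)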